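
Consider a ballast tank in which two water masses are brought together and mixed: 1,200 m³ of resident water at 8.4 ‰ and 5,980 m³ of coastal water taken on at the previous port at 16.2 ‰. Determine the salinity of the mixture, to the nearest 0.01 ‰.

14.90 ‰

Total salt / total volume:
salt = 1,200×8.4 + 5,980×16.2 = 10,080 + 96,876 = 106,956
volume = 1,200 + 5,980 = 7,180 m³
S = 106,956 / 7,180 = 14.8964 ‰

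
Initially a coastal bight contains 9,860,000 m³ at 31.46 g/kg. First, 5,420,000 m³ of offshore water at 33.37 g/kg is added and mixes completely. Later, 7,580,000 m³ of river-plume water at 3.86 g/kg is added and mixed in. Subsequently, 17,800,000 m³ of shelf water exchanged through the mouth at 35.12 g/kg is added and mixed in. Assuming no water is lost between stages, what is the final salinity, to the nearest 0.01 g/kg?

By conservation of dissolved salt,
Initial salt = 9,860,000×31.46 = 310,195,600
After stage 1: salt = 310,195,600 + 5,420,000×33.37 = 491,061,000; volume = 15,280,000 m³; S = 32.138 g/kg
After stage 2: salt = 491,061,000 + 7,580,000×3.86 = 520,319,800; volume = 22,860,000 m³; S = 22.761 g/kg
After stage 3: salt = 520,319,800 + 17,800,000×35.12 = 1,145,455,800; volume = 40,660,000 m³
S = 1,145,455,800 / 40,660,000 = 28.1716 g/kg

28.17 g/kg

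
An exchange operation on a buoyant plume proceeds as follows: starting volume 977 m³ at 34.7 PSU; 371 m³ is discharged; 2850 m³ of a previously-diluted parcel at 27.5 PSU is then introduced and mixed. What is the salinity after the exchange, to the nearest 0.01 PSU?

Remaining after removal: 606 m³ at 34.7 PSU (salt = 21,028.2)
After addition: salt = 21,028.2 + 2,850×27.5 = 99,403.2; volume = 3,456 m³
S = 99,403.2 / 3,456 = 28.7625 PSU

28.76 PSU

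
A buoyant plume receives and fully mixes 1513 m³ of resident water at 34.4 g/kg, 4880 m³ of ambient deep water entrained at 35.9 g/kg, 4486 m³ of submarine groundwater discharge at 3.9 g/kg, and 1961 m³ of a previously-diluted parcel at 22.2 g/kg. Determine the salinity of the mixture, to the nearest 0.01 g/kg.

Total salt / total volume:
salt = 1,513×34.4 + 4,880×35.9 + 4,486×3.9 + 1,961×22.2 = 52,047.2 + 175,192 + 17,495.4 + 43,534.2 = 288,268.8
volume = 1,513 + 4,880 + 4,486 + 1,961 = 12,840 m³
S = 288,268.8 / 12,840 = 22.4508 g/kg

22.45 g/kg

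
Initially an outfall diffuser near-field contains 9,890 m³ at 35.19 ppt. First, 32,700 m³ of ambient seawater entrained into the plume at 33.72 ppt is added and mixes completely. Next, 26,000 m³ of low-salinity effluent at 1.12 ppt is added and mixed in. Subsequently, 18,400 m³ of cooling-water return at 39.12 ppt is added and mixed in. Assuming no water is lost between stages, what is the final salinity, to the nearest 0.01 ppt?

Mass of salt is conserved:
Initial salt = 9,890×35.19 = 348,029.1
After stage 1: salt = 348,029.1 + 32,700×33.72 = 1,450,673.1; volume = 42,590 m³; S = 34.061 ppt
After stage 2: salt = 1,450,673.1 + 26,000×1.12 = 1,479,793.1; volume = 68,590 m³; S = 21.574 ppt
After stage 3: salt = 1,479,793.1 + 18,400×39.12 = 2,199,601.1; volume = 86,990 m³
S = 2,199,601.1 / 86,990 = 25.2857 ppt

25.29 ppt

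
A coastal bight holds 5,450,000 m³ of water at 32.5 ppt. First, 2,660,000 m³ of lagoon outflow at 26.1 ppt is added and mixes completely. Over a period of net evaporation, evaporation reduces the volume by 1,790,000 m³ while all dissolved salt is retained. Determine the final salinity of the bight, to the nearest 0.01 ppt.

39.01 ppt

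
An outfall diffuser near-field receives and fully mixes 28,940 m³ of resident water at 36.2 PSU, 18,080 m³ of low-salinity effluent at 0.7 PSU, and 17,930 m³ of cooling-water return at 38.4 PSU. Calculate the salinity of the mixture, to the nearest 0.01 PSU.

26.93 PSU

Conserving salt mass:
salt = 28,940×36.2 + 18,080×0.7 + 17,930×38.4 = 1,047,628 + 12,656 + 688,512 = 1,748,796
volume = 28,940 + 18,080 + 17,930 = 64,950 m³
S = 1,748,796 / 64,950 = 26.9253 PSU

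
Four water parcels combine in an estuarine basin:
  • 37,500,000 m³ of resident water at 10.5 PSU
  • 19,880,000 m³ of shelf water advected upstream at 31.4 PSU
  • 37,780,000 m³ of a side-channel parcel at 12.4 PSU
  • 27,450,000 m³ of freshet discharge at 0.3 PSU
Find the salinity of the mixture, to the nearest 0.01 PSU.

12.19 PSU

Conserving salt mass:
salt = 37,500,000×10.5 + 19,880,000×31.4 + 37,780,000×12.4 + 27,450,000×0.3 = 393,750,000 + 624,232,000 + 468,472,000 + 8,235,000 = 1,494,689,000
volume = 37,500,000 + 19,880,000 + 37,780,000 + 27,450,000 = 122,610,000 m³
S = 1,494,689,000 / 122,610,000 = 12.1906 PSU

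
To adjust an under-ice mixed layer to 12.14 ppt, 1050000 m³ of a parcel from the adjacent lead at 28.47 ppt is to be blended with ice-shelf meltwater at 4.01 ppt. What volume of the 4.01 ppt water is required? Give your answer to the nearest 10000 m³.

2110000 m³

Salt balance: 1,050,000×28.47 + V×4.01 = (1,050,000+V)×12.14
29,893,500 + 4.01V = 12,747,000 + 12.14V
17,146,500 = 8.13V
V = 2,109,040.59 m³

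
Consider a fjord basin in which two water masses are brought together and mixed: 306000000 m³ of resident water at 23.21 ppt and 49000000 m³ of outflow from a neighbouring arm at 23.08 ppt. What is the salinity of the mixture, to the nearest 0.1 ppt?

23.2 ppt

Weighted by volume,
salt = 306,000,000×23.21 + 49,000,000×23.08 = 7,102,260,000 + 1,130,920,000 = 8,233,180,000
volume = 306,000,000 + 49,000,000 = 355,000,000 m³
S = 8,233,180,000 / 355,000,000 = 23.192 ppt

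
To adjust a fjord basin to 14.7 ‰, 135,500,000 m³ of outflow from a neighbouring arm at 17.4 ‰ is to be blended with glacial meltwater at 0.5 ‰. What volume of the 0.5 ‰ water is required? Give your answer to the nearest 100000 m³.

25800000 m³

Salt balance: 135,500,000×17.4 + V×0.5 = (135,500,000+V)×14.7
2,357,700,000 + 0.5V = 1,991,850,000 + 14.7V
365,850,000 = 14.2V
V = 25,764,084.51 m³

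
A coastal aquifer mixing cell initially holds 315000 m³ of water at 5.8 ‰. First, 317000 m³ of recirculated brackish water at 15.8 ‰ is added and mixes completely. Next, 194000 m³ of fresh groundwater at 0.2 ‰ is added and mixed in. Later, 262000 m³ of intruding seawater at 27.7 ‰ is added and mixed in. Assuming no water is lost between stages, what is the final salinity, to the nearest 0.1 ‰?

13.0 ‰

Conserving salt mass:
Initial salt = 315,000×5.8 = 1,827,000
After stage 1: salt = 1,827,000 + 317,000×15.8 = 6,835,600; volume = 632,000 m³; S = 10.816 ‰
After stage 2: salt = 6,835,600 + 194,000×0.2 = 6,874,400; volume = 826,000 m³; S = 8.323 ‰
After stage 3: salt = 6,874,400 + 262,000×27.7 = 14,131,800; volume = 1,088,000 m³
S = 14,131,800 / 1,088,000 = 12.9888 ‰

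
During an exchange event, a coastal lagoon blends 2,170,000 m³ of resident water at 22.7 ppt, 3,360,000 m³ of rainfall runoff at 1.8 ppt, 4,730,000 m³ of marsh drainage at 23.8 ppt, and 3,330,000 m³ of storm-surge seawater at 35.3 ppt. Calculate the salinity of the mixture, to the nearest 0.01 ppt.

21.00 ppt

Mass of salt is conserved:
salt = 2,170,000×22.7 + 3,360,000×1.8 + 4,730,000×23.8 + 3,330,000×35.3 = 49,259,000 + 6,048,000 + 112,574,000 + 117,549,000 = 285,430,000
volume = 2,170,000 + 3,360,000 + 4,730,000 + 3,330,000 = 13,590,000 m³
S = 285,430,000 / 13,590,000 = 21.0029 ppt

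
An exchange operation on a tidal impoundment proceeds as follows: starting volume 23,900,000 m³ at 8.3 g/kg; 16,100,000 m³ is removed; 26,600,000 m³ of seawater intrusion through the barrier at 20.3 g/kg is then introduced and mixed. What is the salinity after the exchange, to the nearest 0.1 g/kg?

Remaining after removal: 7,800,000 m³ at 8.3 g/kg (salt = 64,740,000)
After addition: salt = 64,740,000 + 26,600,000×20.3 = 604,720,000; volume = 34,400,000 m³
S = 604,720,000 / 34,400,000 = 17.5791 g/kg

17.6 g/kg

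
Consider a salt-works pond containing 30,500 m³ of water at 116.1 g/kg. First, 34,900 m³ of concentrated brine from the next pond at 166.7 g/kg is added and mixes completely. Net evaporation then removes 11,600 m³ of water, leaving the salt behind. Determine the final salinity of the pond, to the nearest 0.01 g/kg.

173.96 g/kg

After mixing: salt = 30,500×116.1 + 34,900×166.7 = 9,358,880; volume = 65,400 m³
After evaporation: salt unchanged = 9,358,880; volume = 65,400 − 11,600 = 53,800 m³
S = 9,358,880 / 53,800 = 173.9569 g/kg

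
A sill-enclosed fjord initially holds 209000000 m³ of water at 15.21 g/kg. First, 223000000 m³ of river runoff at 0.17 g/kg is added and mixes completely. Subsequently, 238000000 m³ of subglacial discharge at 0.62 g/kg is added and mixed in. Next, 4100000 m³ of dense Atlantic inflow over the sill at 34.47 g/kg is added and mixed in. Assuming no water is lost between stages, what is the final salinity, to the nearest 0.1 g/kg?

5.2 g/kg

Weighted by volume,
Initial salt = 209,000,000×15.21 = 3,178,890,000
After stage 1: salt = 3,178,890,000 + 223,000,000×0.17 = 3,216,800,000; volume = 432,000,000 m³; S = 7.446 g/kg
After stage 2: salt = 3,216,800,000 + 238,000,000×0.62 = 3,364,360,000; volume = 670,000,000 m³; S = 5.021 g/kg
After stage 3: salt = 3,364,360,000 + 4,100,000×34.47 = 3,505,687,000; volume = 674,100,000 m³
S = 3,505,687,000 / 674,100,000 = 5.2005 g/kg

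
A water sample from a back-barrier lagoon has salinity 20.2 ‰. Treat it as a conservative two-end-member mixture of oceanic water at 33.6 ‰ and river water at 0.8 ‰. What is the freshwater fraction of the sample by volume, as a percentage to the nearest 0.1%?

Let f be the freshwater fraction. Salt balance per unit volume:
f×0.8 + (1−f)×33.6 = 20.2
f = (33.6 − 20.2) / (33.6 − 0.8) = 13.4/32.8 = 0.4085

40.9%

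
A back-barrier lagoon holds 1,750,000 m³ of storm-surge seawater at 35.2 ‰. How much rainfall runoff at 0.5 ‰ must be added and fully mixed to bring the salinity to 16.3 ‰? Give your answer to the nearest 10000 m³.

2090000 m³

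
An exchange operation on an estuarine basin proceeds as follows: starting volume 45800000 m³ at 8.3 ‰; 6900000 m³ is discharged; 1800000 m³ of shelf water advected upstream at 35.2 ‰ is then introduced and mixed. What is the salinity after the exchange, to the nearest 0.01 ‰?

Remaining after removal: 38,900,000 m³ at 8.3 ‰ (salt = 322,870,000)
After addition: salt = 322,870,000 + 1,800,000×35.2 = 386,230,000; volume = 40,700,000 m³
S = 386,230,000 / 40,700,000 = 9.4897 ‰

9.49 ‰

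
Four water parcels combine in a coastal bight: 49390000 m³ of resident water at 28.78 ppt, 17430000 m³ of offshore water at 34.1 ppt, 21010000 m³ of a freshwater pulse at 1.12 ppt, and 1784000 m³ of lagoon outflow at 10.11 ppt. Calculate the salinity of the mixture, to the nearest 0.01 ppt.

Salt balance:
salt = 49,390,000×28.78 + 17,430,000×34.1 + 21,010,000×1.12 + 1,784,000×10.11 = 1,421,444,200 + 594,363,000 + 23,531,200 + 18,036,240 = 2,057,374,640
volume = 49,390,000 + 17,430,000 + 21,010,000 + 1,784,000 = 89,614,000 m³
S = 2,057,374,640 / 89,614,000 = 22.9582 ppt

22.96 ppt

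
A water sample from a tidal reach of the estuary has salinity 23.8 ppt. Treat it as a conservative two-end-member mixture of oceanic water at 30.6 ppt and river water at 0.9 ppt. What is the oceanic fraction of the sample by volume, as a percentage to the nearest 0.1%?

77.1%

Let g be the oceanic fraction. Salt balance per unit volume:
g×30.6 + (1−g)×0.9 = 23.8
g = (23.8 − 0.9) / (30.6 − 0.9) = 22.9/29.7 = 0.771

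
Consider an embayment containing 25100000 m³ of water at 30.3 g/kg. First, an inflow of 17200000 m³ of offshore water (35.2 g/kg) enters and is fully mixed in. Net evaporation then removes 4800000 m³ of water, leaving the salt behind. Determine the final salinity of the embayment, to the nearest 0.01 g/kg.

After mixing: salt = 25,100,000×30.3 + 17,200,000×35.2 = 1,365,970,000; volume = 42,300,000 m³
After evaporation: salt unchanged = 1,365,970,000; volume = 42,300,000 − 4,800,000 = 37,500,000 m³
S = 1,365,970,000 / 37,500,000 = 36.4259 g/kg

36.43 g/kg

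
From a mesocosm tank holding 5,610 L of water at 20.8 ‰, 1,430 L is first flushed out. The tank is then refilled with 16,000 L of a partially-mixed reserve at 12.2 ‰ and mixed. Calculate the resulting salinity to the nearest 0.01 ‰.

Remaining after removal: 4,180 L at 20.8 ‰ (salt = 86,944)
After addition: salt = 86,944 + 16,000×12.2 = 282,144; volume = 20,180 L
S = 282,144 / 20,180 = 13.9814 ‰

13.98 ‰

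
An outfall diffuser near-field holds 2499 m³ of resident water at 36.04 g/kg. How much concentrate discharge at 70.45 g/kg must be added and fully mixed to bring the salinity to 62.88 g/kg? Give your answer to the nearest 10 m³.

Salt balance: 2,499×36.04 + V×70.45 = (2,499+V)×62.88
90,063.96 + 70.45V = 157,137.12 + 62.88V
67,073.16 = 7.57V
V = 8,860.39 m³

8860 m³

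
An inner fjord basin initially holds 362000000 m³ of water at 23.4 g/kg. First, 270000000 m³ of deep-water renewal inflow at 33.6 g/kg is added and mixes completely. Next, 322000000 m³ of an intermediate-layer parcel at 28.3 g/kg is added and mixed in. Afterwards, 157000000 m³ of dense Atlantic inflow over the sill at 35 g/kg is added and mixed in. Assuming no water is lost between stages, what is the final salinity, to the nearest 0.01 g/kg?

Mass of salt is conserved:
Initial salt = 362,000,000×23.4 = 8,470,800,000
After stage 1: salt = 8,470,800,000 + 270,000,000×33.6 = 17,542,800,000; volume = 632,000,000 m³; S = 27.758 g/kg
After stage 2: salt = 17,542,800,000 + 322,000,000×28.3 = 26,655,400,000; volume = 954,000,000 m³; S = 27.941 g/kg
After stage 3: salt = 26,655,400,000 + 157,000,000×35 = 32,150,400,000; volume = 1,111,000,000 m³
S = 32,150,400,000 / 1,111,000,000 = 28.9383 g/kg

28.94 g/kg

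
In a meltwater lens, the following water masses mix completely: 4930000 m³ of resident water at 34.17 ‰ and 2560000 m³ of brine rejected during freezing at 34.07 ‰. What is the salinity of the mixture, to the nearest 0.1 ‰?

34.1 ‰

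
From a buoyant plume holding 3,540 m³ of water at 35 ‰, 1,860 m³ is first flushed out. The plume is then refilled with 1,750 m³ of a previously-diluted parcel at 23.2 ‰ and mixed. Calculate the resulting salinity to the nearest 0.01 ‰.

Remaining after removal: 1,680 m³ at 35 ‰ (salt = 58,800)
After addition: salt = 58,800 + 1,750×23.2 = 99,400; volume = 3,430 m³
S = 99,400 / 3,430 = 28.9796 ‰

28.98 ‰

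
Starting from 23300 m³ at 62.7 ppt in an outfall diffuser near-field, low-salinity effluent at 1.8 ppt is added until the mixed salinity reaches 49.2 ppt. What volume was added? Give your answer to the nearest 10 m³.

Salt balance: 23,300×62.7 + V×1.8 = (23,300+V)×49.2
1,460,910 + 1.8V = 1,146,360 + 49.2V
314,550 = 47.4V
V = 6,636.08 m³

6640 m³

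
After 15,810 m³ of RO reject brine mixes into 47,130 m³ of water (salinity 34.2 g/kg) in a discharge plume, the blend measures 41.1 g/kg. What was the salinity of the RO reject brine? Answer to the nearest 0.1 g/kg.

61.7 g/kg

Salt balance: 47,130×34.2 + 15,810×S = 62,940×41.1
1,611,846 + 15,810·S = 2,586,834
S = (2,586,834 − 1,611,846) / 15,810 = 61.6691 g/kg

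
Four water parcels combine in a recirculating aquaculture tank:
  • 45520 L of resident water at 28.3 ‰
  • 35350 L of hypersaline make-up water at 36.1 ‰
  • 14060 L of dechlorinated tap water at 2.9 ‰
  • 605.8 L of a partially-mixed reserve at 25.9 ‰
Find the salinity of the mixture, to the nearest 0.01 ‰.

27.43 ‰

Weighted by volume,
salt = 45,520×28.3 + 35,350×36.1 + 14,060×2.9 + 605.8×25.9 = 1,288,216 + 1,276,135 + 40,774 + 15,690.22 = 2,620,815.22
volume = 45,520 + 35,350 + 14,060 + 605.8 = 95,535.8 L
S = 2,620,815.22 / 95,535.8 = 27.4328 ‰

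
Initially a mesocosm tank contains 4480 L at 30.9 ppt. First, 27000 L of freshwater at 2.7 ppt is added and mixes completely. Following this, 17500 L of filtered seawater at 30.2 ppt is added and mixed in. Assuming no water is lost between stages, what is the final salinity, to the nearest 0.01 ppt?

Weighted by volume,
Initial salt = 4,480×30.9 = 138,432
After stage 1: salt = 138,432 + 27,000×2.7 = 211,332; volume = 31,480 L; S = 6.713 ppt
After stage 2: salt = 211,332 + 17,500×30.2 = 739,832; volume = 48,980 L
S = 739,832 / 48,980 = 15.1048 ppt

15.10 ppt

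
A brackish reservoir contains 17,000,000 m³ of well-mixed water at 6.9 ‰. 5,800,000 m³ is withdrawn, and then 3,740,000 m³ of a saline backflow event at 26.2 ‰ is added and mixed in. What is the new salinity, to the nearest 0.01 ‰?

11.73 ‰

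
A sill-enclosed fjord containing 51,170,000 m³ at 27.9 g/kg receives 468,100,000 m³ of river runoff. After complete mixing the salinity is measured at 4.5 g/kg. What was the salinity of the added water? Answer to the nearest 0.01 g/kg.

Salt balance: 51,170,000×27.9 + 468,100,000×S = 519,270,000×4.5
1,427,643,000 + 468,100,000·S = 2,336,715,000
S = (2,336,715,000 − 1,427,643,000) / 468,100,000 = 1.942 g/kg

1.94 g/kg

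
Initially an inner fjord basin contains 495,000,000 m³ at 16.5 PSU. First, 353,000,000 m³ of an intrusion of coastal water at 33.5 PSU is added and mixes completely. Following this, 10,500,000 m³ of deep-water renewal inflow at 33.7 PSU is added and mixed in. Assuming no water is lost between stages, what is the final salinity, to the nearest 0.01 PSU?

Weighted by volume,
Initial salt = 495,000,000×16.5 = 8,167,500,000
After stage 1: salt = 8,167,500,000 + 353,000,000×33.5 = 19,993,000,000; volume = 848,000,000 m³; S = 23.577 PSU
After stage 2: salt = 19,993,000,000 + 10,500,000×33.7 = 20,346,850,000; volume = 858,500,000 m³
S = 20,346,850,000 / 858,500,000 = 23.7005 PSU

23.70 PSU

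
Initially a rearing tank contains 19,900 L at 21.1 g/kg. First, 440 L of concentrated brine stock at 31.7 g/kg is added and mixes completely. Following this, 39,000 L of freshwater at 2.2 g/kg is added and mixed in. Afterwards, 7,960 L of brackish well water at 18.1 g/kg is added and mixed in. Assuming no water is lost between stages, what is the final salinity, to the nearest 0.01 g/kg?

By conservation of dissolved salt,
Initial salt = 19,900×21.1 = 419,890
After stage 1: salt = 419,890 + 440×31.7 = 433,838; volume = 20,340 L; S = 21.329 g/kg
After stage 2: salt = 433,838 + 39,000×2.2 = 519,638; volume = 59,340 L; S = 8.757 g/kg
After stage 3: salt = 519,638 + 7,960×18.1 = 663,714; volume = 67,300 L
S = 663,714 / 67,300 = 9.862 g/kg

9.86 g/kg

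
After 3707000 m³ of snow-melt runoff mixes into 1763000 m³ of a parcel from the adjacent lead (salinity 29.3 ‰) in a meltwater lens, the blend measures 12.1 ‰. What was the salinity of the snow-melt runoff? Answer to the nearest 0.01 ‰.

Salt balance: 1,763,000×29.3 + 3,707,000×S = 5,470,000×12.1
51,655,900 + 3,707,000·S = 66,187,000
S = (66,187,000 − 51,655,900) / 3,707,000 = 3.9199 ‰

3.92 ‰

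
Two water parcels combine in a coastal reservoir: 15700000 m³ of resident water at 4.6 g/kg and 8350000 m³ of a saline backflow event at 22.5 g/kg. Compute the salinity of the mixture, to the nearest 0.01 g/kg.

10.81 g/kg

Total salt / total volume:
salt = 15,700,000×4.6 + 8,350,000×22.5 = 72,220,000 + 187,875,000 = 260,095,000
volume = 15,700,000 + 8,350,000 = 24,050,000 m³
S = 260,095,000 / 24,050,000 = 10.8148 g/kg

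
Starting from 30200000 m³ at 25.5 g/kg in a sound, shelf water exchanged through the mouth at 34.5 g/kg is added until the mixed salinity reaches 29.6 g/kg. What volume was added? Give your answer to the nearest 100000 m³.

25300000 m³

Salt balance: 30,200,000×25.5 + V×34.5 = (30,200,000+V)×29.6
770,100,000 + 34.5V = 893,920,000 + 29.6V
123,820,000 = 4.9V
V = 25,269,387.76 m³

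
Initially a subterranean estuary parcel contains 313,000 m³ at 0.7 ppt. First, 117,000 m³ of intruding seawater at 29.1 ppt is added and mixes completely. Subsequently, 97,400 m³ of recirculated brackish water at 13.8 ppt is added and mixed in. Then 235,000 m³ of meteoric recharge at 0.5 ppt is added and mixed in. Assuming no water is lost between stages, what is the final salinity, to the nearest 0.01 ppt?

By conservation of dissolved salt,
Initial salt = 313,000×0.7 = 219,100
After stage 1: salt = 219,100 + 117,000×29.1 = 3,623,800; volume = 430,000 m³; S = 8.427 ppt
After stage 2: salt = 3,623,800 + 97,400×13.8 = 4,967,920; volume = 527,400 m³; S = 9.42 ppt
After stage 3: salt = 4,967,920 + 235,000×0.5 = 5,085,420; volume = 762,400 m³
S = 5,085,420 / 762,400 = 6.6703 ppt

6.67 ppt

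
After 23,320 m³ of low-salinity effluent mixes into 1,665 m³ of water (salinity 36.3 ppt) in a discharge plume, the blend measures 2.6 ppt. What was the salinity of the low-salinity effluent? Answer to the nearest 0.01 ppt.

0.19 ppt

Salt balance: 1,665×36.3 + 23,320×S = 24,985×2.6
60,439.5 + 23,320·S = 64,961
S = (64,961 − 60,439.5) / 23,320 = 0.1939 ppt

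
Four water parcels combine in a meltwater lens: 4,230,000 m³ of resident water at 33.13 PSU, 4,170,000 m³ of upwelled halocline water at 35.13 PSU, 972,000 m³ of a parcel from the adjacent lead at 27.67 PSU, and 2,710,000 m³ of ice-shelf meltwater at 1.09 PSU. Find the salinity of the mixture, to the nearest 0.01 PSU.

26.19 PSU

By conservation of dissolved salt,
salt = 4,230,000×33.13 + 4,170,000×35.13 + 972,000×27.67 + 2,710,000×1.09 = 140,139,900 + 146,492,100 + 26,895,240 + 2,953,900 = 316,481,140
volume = 4,230,000 + 4,170,000 + 972,000 + 2,710,000 = 12,082,000 m³
S = 316,481,140 / 12,082,000 = 26.1944 PSU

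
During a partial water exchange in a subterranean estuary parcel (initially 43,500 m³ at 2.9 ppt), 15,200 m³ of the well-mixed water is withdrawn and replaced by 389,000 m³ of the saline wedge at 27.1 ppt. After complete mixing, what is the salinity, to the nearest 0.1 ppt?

25.5 ppt

Remaining after removal: 28,300 m³ at 2.9 ppt (salt = 82,070)
After addition: salt = 82,070 + 389,000×27.1 = 10,623,970; volume = 417,300 m³
S = 10,623,970 / 417,300 = 25.4588 ppt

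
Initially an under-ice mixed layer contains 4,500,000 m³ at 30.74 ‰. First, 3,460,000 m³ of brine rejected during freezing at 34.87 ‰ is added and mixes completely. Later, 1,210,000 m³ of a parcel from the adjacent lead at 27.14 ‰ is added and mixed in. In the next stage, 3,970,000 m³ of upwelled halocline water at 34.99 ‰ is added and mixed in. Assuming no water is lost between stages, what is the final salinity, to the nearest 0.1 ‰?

32.8 ‰

Mass of salt is conserved:
Initial salt = 4,500,000×30.74 = 138,330,000
After stage 1: salt = 138,330,000 + 3,460,000×34.87 = 258,980,200; volume = 7,960,000 m³; S = 32.535 ‰
After stage 2: salt = 258,980,200 + 1,210,000×27.14 = 291,819,600; volume = 9,170,000 m³; S = 31.823 ‰
After stage 3: salt = 291,819,600 + 3,970,000×34.99 = 430,729,900; volume = 13,140,000 m³
S = 430,729,900 / 13,140,000 = 32.7801 ‰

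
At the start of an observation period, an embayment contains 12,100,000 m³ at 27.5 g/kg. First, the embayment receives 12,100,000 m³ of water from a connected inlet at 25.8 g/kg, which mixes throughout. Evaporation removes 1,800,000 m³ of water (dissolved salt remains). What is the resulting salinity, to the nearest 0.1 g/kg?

28.8 g/kg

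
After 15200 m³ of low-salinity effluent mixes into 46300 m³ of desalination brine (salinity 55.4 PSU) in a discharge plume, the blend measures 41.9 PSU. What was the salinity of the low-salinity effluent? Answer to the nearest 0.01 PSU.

0.78 PSU

Salt balance: 46,300×55.4 + 15,200×S = 61,500×41.9
2,565,020 + 15,200·S = 2,576,850
S = (2,576,850 − 2,565,020) / 15,200 = 0.7783 PSU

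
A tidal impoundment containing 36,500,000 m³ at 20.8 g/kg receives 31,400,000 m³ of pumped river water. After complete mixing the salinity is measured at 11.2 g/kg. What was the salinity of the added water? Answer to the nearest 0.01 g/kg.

Salt balance: 36,500,000×20.8 + 31,400,000×S = 67,900,000×11.2
759,200,000 + 31,400,000·S = 760,480,000
S = (760,480,000 − 759,200,000) / 31,400,000 = 0.0408 g/kg

0.04 g/kg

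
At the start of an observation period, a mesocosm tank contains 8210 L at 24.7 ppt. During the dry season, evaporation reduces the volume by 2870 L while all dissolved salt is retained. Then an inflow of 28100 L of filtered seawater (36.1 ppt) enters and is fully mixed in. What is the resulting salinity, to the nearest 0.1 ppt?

36.4 ppt

After evaporation: salt = 8,210×24.7 = 202,787; volume = 8,210 − 2,870 = 5,340 L
After mixing: salt = 202,787 + 28,100×36.1 = 1,217,197; volume = 5,340 + 28,100 = 33,440 L
S = 1,217,197 / 33,440 = 36.3994 ppt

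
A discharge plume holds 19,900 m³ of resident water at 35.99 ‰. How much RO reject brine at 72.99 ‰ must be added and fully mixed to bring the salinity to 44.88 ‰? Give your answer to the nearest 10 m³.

Salt balance: 19,900×35.99 + V×72.99 = (19,900+V)×44.88
716,201 + 72.99V = 893,112 + 44.88V
176,911 = 28.11V
V = 6,293.53 m³

6290 m³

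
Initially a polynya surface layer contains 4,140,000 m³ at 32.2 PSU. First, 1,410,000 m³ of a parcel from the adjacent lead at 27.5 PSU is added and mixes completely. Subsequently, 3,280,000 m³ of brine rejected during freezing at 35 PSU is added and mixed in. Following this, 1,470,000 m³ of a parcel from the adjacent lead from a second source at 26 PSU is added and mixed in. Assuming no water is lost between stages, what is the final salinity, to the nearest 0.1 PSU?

Mass of salt is conserved:
Initial salt = 4,140,000×32.2 = 133,308,000
After stage 1: salt = 133,308,000 + 1,410,000×27.5 = 172,083,000; volume = 5,550,000 m³; S = 31.006 PSU
After stage 2: salt = 172,083,000 + 3,280,000×35 = 286,883,000; volume = 8,830,000 m³; S = 32.49 PSU
After stage 3: salt = 286,883,000 + 1,470,000×26 = 325,103,000; volume = 10,300,000 m³
S = 325,103,000 / 10,300,000 = 31.5634 PSU

31.6 PSU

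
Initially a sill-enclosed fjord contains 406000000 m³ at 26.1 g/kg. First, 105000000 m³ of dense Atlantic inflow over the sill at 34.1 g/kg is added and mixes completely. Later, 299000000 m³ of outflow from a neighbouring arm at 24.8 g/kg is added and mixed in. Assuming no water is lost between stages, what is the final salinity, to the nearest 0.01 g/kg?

26.66 g/kg

Weighted by volume,
Initial salt = 406,000,000×26.1 = 10,596,600,000
After stage 1: salt = 10,596,600,000 + 105,000,000×34.1 = 14,177,100,000; volume = 511,000,000 m³; S = 27.744 g/kg
After stage 2: salt = 14,177,100,000 + 299,000,000×24.8 = 21,592,300,000; volume = 810,000,000 m³
S = 21,592,300,000 / 810,000,000 = 26.6572 g/kg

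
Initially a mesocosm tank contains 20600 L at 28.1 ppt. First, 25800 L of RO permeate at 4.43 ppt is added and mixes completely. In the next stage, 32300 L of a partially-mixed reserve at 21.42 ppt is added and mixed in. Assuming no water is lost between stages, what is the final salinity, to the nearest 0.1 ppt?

Salt balance:
Initial salt = 20,600×28.1 = 578,860
After stage 1: salt = 578,860 + 25,800×4.43 = 693,154; volume = 46,400 L; S = 14.939 ppt
After stage 2: salt = 693,154 + 32,300×21.42 = 1,385,020; volume = 78,700 L
S = 1,385,020 / 78,700 = 17.5987 ppt

17.6 ppt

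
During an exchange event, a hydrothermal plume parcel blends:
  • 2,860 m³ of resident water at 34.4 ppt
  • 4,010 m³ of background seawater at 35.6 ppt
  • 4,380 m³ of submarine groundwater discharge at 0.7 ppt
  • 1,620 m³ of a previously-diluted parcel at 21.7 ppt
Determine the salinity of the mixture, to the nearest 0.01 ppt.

21.71 ppt

Conserving salt mass:
salt = 2,860×34.4 + 4,010×35.6 + 4,380×0.7 + 1,620×21.7 = 98,384 + 142,756 + 3,066 + 35,154 = 279,360
volume = 2,860 + 4,010 + 4,380 + 1,620 = 12,870 m³
S = 279,360 / 12,870 = 21.7063 ppt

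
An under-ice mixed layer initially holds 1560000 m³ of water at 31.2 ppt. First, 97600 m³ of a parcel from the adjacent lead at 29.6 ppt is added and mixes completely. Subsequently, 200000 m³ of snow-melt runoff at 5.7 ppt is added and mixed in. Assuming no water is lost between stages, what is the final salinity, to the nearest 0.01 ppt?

28.37 ppt

Salt balance:
Initial salt = 1,560,000×31.2 = 48,672,000
After stage 1: salt = 48,672,000 + 97,600×29.6 = 51,560,960; volume = 1,657,600 m³; S = 31.106 ppt
After stage 2: salt = 51,560,960 + 200,000×5.7 = 52,700,960; volume = 1,857,600 m³
S = 52,700,960 / 1,857,600 = 28.3705 ppt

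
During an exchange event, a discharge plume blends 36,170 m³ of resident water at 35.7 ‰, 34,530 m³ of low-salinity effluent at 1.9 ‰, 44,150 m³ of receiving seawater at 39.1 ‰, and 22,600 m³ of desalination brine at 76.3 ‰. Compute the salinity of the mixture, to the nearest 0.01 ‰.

Salt balance:
salt = 36,170×35.7 + 34,530×1.9 + 44,150×39.1 + 22,600×76.3 = 1,291,269 + 65,607 + 1,726,265 + 1,724,380 = 4,807,521
volume = 36,170 + 34,530 + 44,150 + 22,600 = 137,450 m³
S = 4,807,521 / 137,450 = 34.9765 ‰

34.98 ‰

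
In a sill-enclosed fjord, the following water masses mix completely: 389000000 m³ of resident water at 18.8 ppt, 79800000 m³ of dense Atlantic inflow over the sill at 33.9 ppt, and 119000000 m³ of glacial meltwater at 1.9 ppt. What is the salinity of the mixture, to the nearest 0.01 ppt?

17.43 ppt

Mass of salt is conserved:
salt = 389,000,000×18.8 + 79,800,000×33.9 + 119,000,000×1.9 = 7,313,200,000 + 2,705,220,000 + 226,100,000 = 10,244,520,000
volume = 389,000,000 + 79,800,000 + 119,000,000 = 587,800,000 m³
S = 10,244,520,000 / 587,800,000 = 17.4286 ppt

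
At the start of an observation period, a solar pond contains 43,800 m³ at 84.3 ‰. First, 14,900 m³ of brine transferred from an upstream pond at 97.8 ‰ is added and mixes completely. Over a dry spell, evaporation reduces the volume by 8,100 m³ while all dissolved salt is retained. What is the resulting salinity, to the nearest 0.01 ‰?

101.77 ‰

After mixing: salt = 43,800×84.3 + 14,900×97.8 = 5,149,560; volume = 58,700 m³
After evaporation: salt unchanged = 5,149,560; volume = 58,700 − 8,100 = 50,600 m³
S = 5,149,560 / 50,600 = 101.77 ‰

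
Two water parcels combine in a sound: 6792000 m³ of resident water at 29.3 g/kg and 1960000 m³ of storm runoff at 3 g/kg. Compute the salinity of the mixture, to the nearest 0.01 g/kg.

23.41 g/kg

Weighted by volume,
salt = 6,792,000×29.3 + 1,960,000×3 = 199,005,600 + 5,880,000 = 204,885,600
volume = 6,792,000 + 1,960,000 = 8,752,000 m³
S = 204,885,600 / 8,752,000 = 23.4101 g/kg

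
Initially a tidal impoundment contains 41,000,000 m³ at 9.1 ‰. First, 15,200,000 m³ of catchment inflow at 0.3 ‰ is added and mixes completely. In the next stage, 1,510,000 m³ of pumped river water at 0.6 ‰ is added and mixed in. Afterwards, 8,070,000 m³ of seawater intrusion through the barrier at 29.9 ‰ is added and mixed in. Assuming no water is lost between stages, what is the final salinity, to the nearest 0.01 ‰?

Total salt / total volume:
Initial salt = 41,000,000×9.1 = 373,100,000
After stage 1: salt = 373,100,000 + 15,200,000×0.3 = 377,660,000; volume = 56,200,000 m³; S = 6.72 ‰
After stage 2: salt = 377,660,000 + 1,510,000×0.6 = 378,566,000; volume = 57,710,000 m³; S = 6.56 ‰
After stage 3: salt = 378,566,000 + 8,070,000×29.9 = 619,859,000; volume = 65,780,000 m³
S = 619,859,000 / 65,780,000 = 9.4232 ‰

9.42 ‰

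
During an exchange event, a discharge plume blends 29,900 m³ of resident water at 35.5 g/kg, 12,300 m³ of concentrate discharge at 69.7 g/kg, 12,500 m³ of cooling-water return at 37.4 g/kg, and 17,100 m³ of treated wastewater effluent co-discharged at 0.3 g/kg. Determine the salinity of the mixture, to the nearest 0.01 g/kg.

33.31 g/kg

By conservation of dissolved salt,
salt = 29,900×35.5 + 12,300×69.7 + 12,500×37.4 + 17,100×0.3 = 1,061,450 + 857,310 + 467,500 + 5,130 = 2,391,390
volume = 29,900 + 12,300 + 12,500 + 17,100 = 71,800 m³
S = 2,391,390 / 71,800 = 33.3063 g/kg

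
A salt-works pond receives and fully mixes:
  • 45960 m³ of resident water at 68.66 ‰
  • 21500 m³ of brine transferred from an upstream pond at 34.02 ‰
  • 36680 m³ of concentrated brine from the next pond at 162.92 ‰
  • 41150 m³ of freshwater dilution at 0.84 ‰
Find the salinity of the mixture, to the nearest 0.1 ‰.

68.1 ‰

Conserving salt mass:
salt = 45,960×68.66 + 21,500×34.02 + 36,680×162.92 + 41,150×0.84 = 3,155,613.6 + 731,430 + 5,975,905.6 + 34,566 = 9,897,515.2
volume = 45,960 + 21,500 + 36,680 + 41,150 = 145,290 m³
S = 9,897,515.2 / 145,290 = 68.122 ‰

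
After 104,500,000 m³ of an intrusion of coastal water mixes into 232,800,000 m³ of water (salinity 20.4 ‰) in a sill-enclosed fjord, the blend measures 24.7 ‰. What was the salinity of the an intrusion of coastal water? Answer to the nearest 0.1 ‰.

34.3 ‰

Salt balance: 232,800,000×20.4 + 104,500,000×S = 337,300,000×24.7
4,749,120,000 + 104,500,000·S = 8,331,310,000
S = (8,331,310,000 − 4,749,120,000) / 104,500,000 = 34.2793 ‰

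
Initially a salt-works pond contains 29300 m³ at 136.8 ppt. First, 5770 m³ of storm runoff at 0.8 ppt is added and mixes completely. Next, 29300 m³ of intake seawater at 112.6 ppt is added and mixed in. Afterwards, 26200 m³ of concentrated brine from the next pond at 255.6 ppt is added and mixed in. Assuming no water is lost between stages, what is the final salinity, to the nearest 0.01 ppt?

Salt balance:
Initial salt = 29,300×136.8 = 4,008,240
After stage 1: salt = 4,008,240 + 5,770×0.8 = 4,012,856; volume = 35,070 m³; S = 114.424 ppt
After stage 2: salt = 4,012,856 + 29,300×112.6 = 7,312,036; volume = 64,370 m³; S = 113.594 ppt
After stage 3: salt = 7,312,036 + 26,200×255.6 = 14,008,756; volume = 90,570 m³
S = 14,008,756 / 90,570 = 154.6732 ppt

154.67 ppt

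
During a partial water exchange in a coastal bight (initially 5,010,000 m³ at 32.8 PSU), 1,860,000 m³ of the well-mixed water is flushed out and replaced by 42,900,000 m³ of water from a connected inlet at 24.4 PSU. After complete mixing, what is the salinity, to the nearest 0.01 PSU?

24.97 PSU

Remaining after removal: 3,150,000 m³ at 32.8 PSU (salt = 103,320,000)
After addition: salt = 103,320,000 + 42,900,000×24.4 = 1,150,080,000; volume = 46,050,000 m³
S = 1,150,080,000 / 46,050,000 = 24.9746 PSU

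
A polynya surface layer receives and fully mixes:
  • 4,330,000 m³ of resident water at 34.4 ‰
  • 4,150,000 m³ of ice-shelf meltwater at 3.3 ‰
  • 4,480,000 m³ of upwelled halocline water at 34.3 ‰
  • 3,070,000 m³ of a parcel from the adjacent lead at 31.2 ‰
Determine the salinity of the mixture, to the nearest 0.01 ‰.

25.71 ‰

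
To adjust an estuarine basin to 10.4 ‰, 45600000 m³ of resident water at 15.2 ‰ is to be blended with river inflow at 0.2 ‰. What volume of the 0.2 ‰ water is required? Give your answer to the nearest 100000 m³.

21500000 m³

Salt balance: 45,600,000×15.2 + V×0.2 = (45,600,000+V)×10.4
693,120,000 + 0.2V = 474,240,000 + 10.4V
218,880,000 = 10.2V
V = 21,458,823.53 m³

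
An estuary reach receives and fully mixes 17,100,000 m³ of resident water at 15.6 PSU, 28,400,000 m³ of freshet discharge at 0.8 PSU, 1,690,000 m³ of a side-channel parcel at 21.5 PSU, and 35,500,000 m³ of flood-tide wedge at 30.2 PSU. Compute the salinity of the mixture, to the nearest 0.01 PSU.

16.91 PSU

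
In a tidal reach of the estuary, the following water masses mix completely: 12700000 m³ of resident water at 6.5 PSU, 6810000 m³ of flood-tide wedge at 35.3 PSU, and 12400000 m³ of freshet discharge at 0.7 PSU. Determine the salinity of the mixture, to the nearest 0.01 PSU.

10.39 PSU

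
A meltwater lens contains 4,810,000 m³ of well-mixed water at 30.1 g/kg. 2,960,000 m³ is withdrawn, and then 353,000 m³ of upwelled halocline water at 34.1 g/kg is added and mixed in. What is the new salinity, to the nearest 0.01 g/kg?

30.74 g/kg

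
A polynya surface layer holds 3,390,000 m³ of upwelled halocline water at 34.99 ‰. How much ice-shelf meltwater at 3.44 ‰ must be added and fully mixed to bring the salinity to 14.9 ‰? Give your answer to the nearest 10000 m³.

5940000 m³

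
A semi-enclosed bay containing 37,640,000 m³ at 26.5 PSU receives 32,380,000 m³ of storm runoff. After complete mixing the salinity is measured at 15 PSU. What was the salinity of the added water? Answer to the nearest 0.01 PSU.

Salt balance: 37,640,000×26.5 + 32,380,000×S = 70,020,000×15
997,460,000 + 32,380,000·S = 1,050,300,000
S = (1,050,300,000 − 997,460,000) / 32,380,000 = 1.6319 PSU

1.63 PSU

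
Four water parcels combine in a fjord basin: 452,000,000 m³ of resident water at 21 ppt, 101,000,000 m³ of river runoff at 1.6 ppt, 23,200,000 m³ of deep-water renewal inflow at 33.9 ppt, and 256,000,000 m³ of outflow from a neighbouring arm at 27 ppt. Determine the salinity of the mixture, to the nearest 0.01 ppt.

Total salt / total volume:
salt = 452,000,000×21 + 101,000,000×1.6 + 23,200,000×33.9 + 256,000,000×27 = 9,492,000,000 + 161,600,000 + 786,480,000 + 6,912,000,000 = 17,352,080,000
volume = 452,000,000 + 101,000,000 + 23,200,000 + 256,000,000 = 832,200,000 m³
S = 17,352,080,000 / 832,200,000 = 20.8509 ppt

20.85 ppt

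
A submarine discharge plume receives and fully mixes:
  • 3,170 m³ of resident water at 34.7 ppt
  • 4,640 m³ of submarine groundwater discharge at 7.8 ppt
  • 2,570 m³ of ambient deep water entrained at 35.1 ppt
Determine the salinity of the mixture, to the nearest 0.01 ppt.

By conservation of dissolved salt,
salt = 3,170×34.7 + 4,640×7.8 + 2,570×35.1 = 109,999 + 36,192 + 90,207 = 236,398
volume = 3,170 + 4,640 + 2,570 = 10,380 m³
S = 236,398 / 10,380 = 22.7744 ppt

22.77 ppt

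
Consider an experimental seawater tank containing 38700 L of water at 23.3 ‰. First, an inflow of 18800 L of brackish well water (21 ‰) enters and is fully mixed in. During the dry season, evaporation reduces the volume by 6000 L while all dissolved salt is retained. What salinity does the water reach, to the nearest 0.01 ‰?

After mixing: salt = 38,700×23.3 + 18,800×21 = 1,296,510; volume = 57,500 L
After evaporation: salt unchanged = 1,296,510; volume = 57,500 − 6,000 = 51,500 L
S = 1,296,510 / 51,500 = 25.175 ‰

25.17 ‰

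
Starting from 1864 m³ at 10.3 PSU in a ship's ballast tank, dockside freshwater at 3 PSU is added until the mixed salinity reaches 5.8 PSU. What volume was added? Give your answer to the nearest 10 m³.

Salt balance: 1,864×10.3 + V×3 = (1,864+V)×5.8
19,199.2 + 3V = 10,811.2 + 5.8V
8,388 = 2.8V
V = 2,995.71 m³

3000 m³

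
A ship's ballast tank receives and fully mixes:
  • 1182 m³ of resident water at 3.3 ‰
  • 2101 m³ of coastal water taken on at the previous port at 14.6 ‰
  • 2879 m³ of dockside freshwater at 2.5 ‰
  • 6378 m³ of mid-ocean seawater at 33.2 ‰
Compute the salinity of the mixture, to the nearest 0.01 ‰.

Conserving salt mass:
salt = 1,182×3.3 + 2,101×14.6 + 2,879×2.5 + 6,378×33.2 = 3,900.6 + 30,674.6 + 7,197.5 + 211,749.6 = 253,522.3
volume = 1,182 + 2,101 + 2,879 + 6,378 = 12,540 m³
S = 253,522.3 / 12,540 = 20.2171 ‰

20.22 ‰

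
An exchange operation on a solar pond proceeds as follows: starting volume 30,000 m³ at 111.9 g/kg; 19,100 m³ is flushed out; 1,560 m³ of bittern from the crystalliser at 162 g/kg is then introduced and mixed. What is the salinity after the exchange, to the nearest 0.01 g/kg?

118.17 g/kg

Remaining after removal: 10,900 m³ at 111.9 g/kg (salt = 1,219,710)
After addition: salt = 1,219,710 + 1,560×162 = 1,472,430; volume = 12,460 m³
S = 1,472,430 / 12,460 = 118.1726 g/kg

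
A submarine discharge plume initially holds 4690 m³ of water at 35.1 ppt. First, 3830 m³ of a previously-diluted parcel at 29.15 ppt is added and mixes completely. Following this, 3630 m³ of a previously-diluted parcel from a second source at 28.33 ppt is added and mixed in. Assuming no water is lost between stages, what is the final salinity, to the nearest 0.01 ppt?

31.20 ppt

Mass of salt is conserved:
Initial salt = 4,690×35.1 = 164,619
After stage 1: salt = 164,619 + 3,830×29.15 = 276,263.5; volume = 8,520 m³; S = 32.425 ppt
After stage 2: salt = 276,263.5 + 3,630×28.33 = 379,101.4; volume = 12,150 m³
S = 379,101.4 / 12,150 = 31.2018 ppt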